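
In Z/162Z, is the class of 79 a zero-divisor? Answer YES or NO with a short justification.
gcd(79, 162) = 1, so 79 is a unit in Z/162Z (it has a multiplicative inverse). A unit cannot be a zero-divisor: if 79·b ≡ 0 then multiplying both sides by 79^(−1) gives b ≡ 0. So 79 is not a zero-divisor.

Final answer: NO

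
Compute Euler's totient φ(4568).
φ is multiplicative, with φ(p^e) = p^e − p^(e−1). Factorise 4568 = 2^3 · 571. Then
  φ(4568) = (2^3 − 2^2) · (571 − 1) = 4 · 570 = 2280.

Final answer: φ(4568) = 2280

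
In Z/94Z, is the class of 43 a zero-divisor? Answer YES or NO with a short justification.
gcd(43, 94) = 1, so 43 is a unit in Z/94Z (it has a multiplicative inverse). A unit cannot be a zero-divisor: if 43·b ≡ 0 then multiplying both sides by 43^(−1) gives b ≡ 0. So 43 is not a zero-divisor.

Final answer: NO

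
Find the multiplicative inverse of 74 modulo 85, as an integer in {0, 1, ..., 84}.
74^(−1) ≡ 54 (mod 85)

Apply the extended Euclidean algorithm to (85, 74), tracking rows (r, s, t) with s·85 + t·74 = r. Each division r_prev = q·r_cur + r_new produces the new row as (previous row) − q·(current row):
  row A: (85, 1, 0)   [1·85 + 0·74 = 85]
  row B: (74, 0, 1)   [0·85 + 1·74 = 74]
  85 = 1·74 + 11   → row C = row A − 1·row B = (11, 1, −1)   [check: 1·85 − 1·74 = 11]
  74 = 6·11 + 8   → row D = row B − 6·row C = (8, −6, 7)   [check: −6·85 + 7·74 = 8]
  11 = 1·8 + 3   → row E = row C − 1·row D = (3, 7, −8)   [check: 7·85 − 8·74 = 3]
  8 = 2·3 + 2   → row F = row D − 2·row E = (2, −20, 23)   [check: −20·85 + 23·74 = 2]
  3 = 1·2 + 1   → row G = row E − 1·row F = (1, 27, −31)   [check: 27·85 − 31·74 = 1]
  2 = 2·1 + 0   → remainder 0, stop. gcd = 1 (last nonzero row G).
The gcd is 1, so 74 is invertible mod 85. The last nonzero row gives 27·85 − 31·74 = 1, so t = −31. So 74^(−1) ≡ −31 ≡ 54 (mod 85). Verify: 74 · 54 = 3996 ≡ 1 (mod 85). ✓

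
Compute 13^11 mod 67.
38

Use repeated squaring. Binary(11) = 1011. Walk through the bits of the exponent 11 left-to-right: at each bit after the leading one, square the running value, then multiply by 13 if the bit is 1 (always reducing mod 67):
  bit 1 = 1 (leading): start with 13.
  bit 2 = 0: square 13^2 = 169 ≡ 35 (mod 67).
  bit 3 = 1: square 35^2 = 1225 ≡ 19; bit is 1, so multiply 19·13 = 247 ≡ 46 (mod 67).
  bit 4 = 1: square 46^2 = 2116 ≡ 39; bit is 1, so multiply 39·13 = 507 ≡ 38 (mod 67).
Final value: 13^11 ≡ 38 (mod 67).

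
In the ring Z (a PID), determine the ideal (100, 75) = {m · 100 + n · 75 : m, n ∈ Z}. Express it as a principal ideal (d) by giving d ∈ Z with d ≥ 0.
In the PID Z, (a, b) is generated by gcd(a, b). Compute gcd(100, 75) with the extended Euclidean algorithm, tracking rows (r, s, t) with s·100 + t·75 = r:
  row A: (100, 1, 0)   [1·100 + 0·75 = 100]
  row B: (75, 0, 1)   [0·100 + 1·75 = 75]
  100 = 1·75 + 25   → row C = row A − 1·row B = (25, 1, −1)   [check: 1·100 − 1·75 = 25]
  75 = 3·25 + 0   → remainder 0, stop. gcd = 25 (last nonzero row C).
So gcd(100, 75) = 25, with Bézout identity 1·100 − 1·75 = 25. Containment (⊇): the Bézout identity exhibits 25 as an element of (100, 75), giving (25) ⊆ (100, 75). Containment (⊆): since 25 | 100 and 25 | 75 (100 = 25·4, 75 = 25·3), every Z-linear combination of 100 and 75 is divisible by 25, so (100, 75) ⊆ (25). Therefore (100, 75) = (25), d = 25.

Final answer: (100, 75) = (25); d = 25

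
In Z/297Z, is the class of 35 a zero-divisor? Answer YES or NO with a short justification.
gcd(35, 297) = 1, so 35 is a unit in Z/297Z (it has a multiplicative inverse). A unit cannot be a zero-divisor: if 35·b ≡ 0 then multiplying both sides by 35^(−1) gives b ≡ 0. So 35 is not a zero-divisor.

Final answer: NO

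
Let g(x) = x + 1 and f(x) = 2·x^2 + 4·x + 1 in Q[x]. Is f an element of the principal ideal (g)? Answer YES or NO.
NO

In Q[x] the ideal (g) consists of all multiples of g, so f ∈ (g) iff g | f, i.e. iff the remainder of f on division by g is 0. Divide f by g (g is monic, so eliminate the leading term of the running remainder at each step):
  leading term 2·x^2: subtract (2·x)·g(x) = 2·x^2 + 2·x, leaving 2·x + 1
  leading term 2·x: subtract (2)·g(x) = 2·x + 2, leaving -1
The remainder r(x) = -1 ≠ 0 (and deg r < deg g), so g ∤ f, i.e. f ∉ (g).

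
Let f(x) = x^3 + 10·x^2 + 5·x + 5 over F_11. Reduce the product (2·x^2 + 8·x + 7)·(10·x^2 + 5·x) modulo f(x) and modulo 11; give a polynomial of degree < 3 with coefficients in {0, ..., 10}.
Multiply as integer polynomials: a · b = 20·x^4 + 90·x^3 + 110·x^2 + 35·x. Reducing coefficients mod 11: a · b ≡ 9·x^4 + 2·x^3 + 2·x. Now divide by f(x) = x^3 + 10·x^2 + 5·x + 5 in F_11[x], eliminating the leading term at each step:
  leading term 9·x^4: subtract (9·x)·f(x) = 9·x^4 + 2·x^3 + x^2 + x, leaving 10·x^2 + x (coefficients mod 11)
The degree is now < 3, so this is the remainder. Hence a · b ≡ 10·x^2 + x in F_11[x]/(f).

Final answer: a · b ≡ 10·x^2 + x (mod f(x))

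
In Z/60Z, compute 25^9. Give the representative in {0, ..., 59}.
Use repeated squaring. Binary(9) = 1001. Walk through the bits of the exponent 9 left-to-right: at each bit after the leading one, square the running value, then multiply by 25 if the bit is 1 (always reducing mod 60):
  bit 1 = 1 (leading): start with 25.
  bit 2 = 0: square 25^2 = 625 ≡ 25 (mod 60).
  bit 3 = 0: square 25^2 = 625 ≡ 25 (mod 60).
  bit 4 = 1: square 25^2 = 625 ≡ 25; bit is 1, so multiply 25·25 = 625 ≡ 25 (mod 60).
Final value: 25^9 ≡ 25 (mod 60).

Final answer: 25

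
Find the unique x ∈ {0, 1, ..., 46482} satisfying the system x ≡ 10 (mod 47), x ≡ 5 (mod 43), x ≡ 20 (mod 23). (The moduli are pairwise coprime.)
x ≡ 15614 (mod 46483); the representative in [0, 46483) is 15614

The moduli 47, 43, 23 are pairwise coprime, so by the CRT there is a unique solution mod 47·43·23 = 46483.
Solve by successive substitution. Start with x ≡ 10 (mod 47).
  Combine with x ≡ 5 (mod 43): write x = 10 + 47·t and require 10 + 47·t ≡ 5 (mod 43), i.e. 47·t ≡ 5 − 10 ≡ 38 (mod 43). Since 47^(−1) ≡ 11 (mod 43) (47 ≡ 4 (mod 43)), t ≡ 11·38 ≡ 31 (mod 43). So x ≡ 10 + 47·31 = 1467 (mod 2021).
  Combine with x ≡ 20 (mod 23): write x = 1467 + 2021·t and require 1467 + 2021·t ≡ 20 (mod 23), i.e. 2021·t ≡ 20 − 1467 ≡ 2 (mod 23). Since 2021^(−1) ≡ 15 (mod 23) (2021 ≡ 20 (mod 23)), t ≡ 15·2 ≡ 7 (mod 23). So x ≡ 1467 + 2021·7 = 15614 (mod 46483).
Unique solution in [0, 46483): x = 15614.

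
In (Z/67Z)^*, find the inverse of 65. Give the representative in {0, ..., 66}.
Apply the extended Euclidean algorithm to (67, 65), tracking rows (r, s, t) with s·67 + t·65 = r. Each division r_prev = q·r_cur + r_new produces the new row as (previous row) − q·(current row):
  row A: (67, 1, 0)   [1·67 + 0·65 = 67]
  row B: (65, 0, 1)   [0·67 + 1·65 = 65]
  67 = 1·65 + 2   → row C = row A − 1·row B = (2, 1, −1)   [check: 1·67 − 1·65 = 2]
  65 = 32·2 + 1   → row D = row B − 32·row C = (1, −32, 33)   [check: −32·67 + 33·65 = 1]
  2 = 2·1 + 0   → remainder 0, stop. gcd = 1 (last nonzero row D).
The gcd is 1, so 65 is invertible mod 67. The last nonzero row gives −32·67 + 33·65 = 1, so t = 33. So 65^(−1) ≡ 33 (mod 67). Verify: 65 · 33 = 2145 ≡ 1 (mod 67). ✓

Final answer: 65^(−1) ≡ 33 (mod 67)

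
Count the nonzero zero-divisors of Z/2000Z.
Z/2000Z has 1199 nonzero zero-divisors

In Z/2000Z each nonzero element is either a unit (gcd with 2000 is 1) or a zero-divisor (gcd > 1). The number of units is φ(2000): factorise 2000 = 2^4 · 5^3, so φ(2000) = (2^4 − 2^3) · (5^3 − 5^2) = 8 · 100 = 800. The nonzero elements number 2000 − 1 = 1999. Hence the nonzero zero-divisors number 1999 − 800 = 1199.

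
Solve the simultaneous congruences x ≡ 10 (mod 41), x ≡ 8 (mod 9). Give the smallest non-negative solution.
x ≡ 215 (mod 369); the representative in [0, 369) is 215

The moduli 41, 9 are pairwise coprime, so by the CRT there is a unique solution mod 41·9 = 369.
Solve by successive substitution. Start with x ≡ 10 (mod 41).
  Combine with x ≡ 8 (mod 9): write x = 10 + 41·t and require 10 + 41·t ≡ 8 (mod 9), i.e. 41·t ≡ 8 − 10 ≡ 7 (mod 9). Since 41^(−1) ≡ 2 (mod 9) (41 ≡ 5 (mod 9)), t ≡ 2·7 ≡ 5 (mod 9). So x ≡ 10 + 41·5 = 215 (mod 369).
Unique solution in [0, 369): x = 215.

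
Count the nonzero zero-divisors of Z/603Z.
In Z/603Z each nonzero element is either a unit (gcd with 603 is 1) or a zero-divisor (gcd > 1). The number of units is φ(603): factorise 603 = 3^2 · 67, so φ(603) = (3^2 − 3^1) · (67 − 1) = 6 · 66 = 396. The nonzero elements number 603 − 1 = 602. Hence the nonzero zero-divisors number 602 − 396 = 206.

Final answer: Z/603Z has 206 nonzero zero-divisors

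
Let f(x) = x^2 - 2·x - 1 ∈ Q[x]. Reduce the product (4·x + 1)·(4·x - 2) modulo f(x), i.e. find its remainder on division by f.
a · b ≡ 28·x + 14 (mod f(x))

First multiply in Q[x] without reducing: a · b = 16·x^2 - 4·x - 2. Now divide by f(x) = x^2 - 2·x - 1, eliminating the leading term at each step:
  leading term 16·x^2: subtract (16)·f(x) = 16·x^2 - 32·x - 16, leaving 28·x + 14
The degree is now < 2, so this is the remainder. Hence a · b ≡ 28·x + 14 in Q[x]/(f).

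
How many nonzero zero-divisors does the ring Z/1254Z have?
In Z/1254Z each nonzero element is either a unit (gcd with 1254 is 1) or a zero-divisor (gcd > 1). The number of units is φ(1254): factorise 1254 = 2 · 3 · 11 · 19, so φ(1254) = (2 − 1) · (3 − 1) · (11 − 1) · (19 − 1) = 1 · 2 · 10 · 18 = 360. The nonzero elements number 1254 − 1 = 1253. Hence the nonzero zero-divisors number 1253 − 360 = 893.

Final answer: Z/1254Z has 893 nonzero zero-divisors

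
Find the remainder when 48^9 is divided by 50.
Use repeated squaring. Binary(9) = 1001. Walk through the bits of the exponent 9 left-to-right: at each bit after the leading one, square the running value, then multiply by 48 if the bit is 1 (always reducing mod 50):
  bit 1 = 1 (leading): start with 48.
  bit 2 = 0: square 48^2 = 2304 ≡ 4 (mod 50).
  bit 3 = 0: square 4^2 = 16 (mod 50).
  bit 4 = 1: square 16^2 = 256 ≡ 6; bit is 1, so multiply 6·48 = 288 ≡ 38 (mod 50).
Final value: 48^9 ≡ 38 (mod 50).

Final answer: 38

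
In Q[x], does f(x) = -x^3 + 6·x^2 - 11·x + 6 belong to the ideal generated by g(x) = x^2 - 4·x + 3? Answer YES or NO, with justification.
YES

In Q[x] the ideal (g) consists of all multiples of g, so f ∈ (g) iff g | f, i.e. iff the remainder of f on division by g is 0. Divide f by g (g is monic, so eliminate the leading term of the running remainder at each step):
  leading term -x^3: subtract (-x)·g(x) = -x^3 + 4·x^2 - 3·x, leaving 2·x^2 - 8·x + 6
  leading term 2·x^2: subtract (2)·g(x) = 2·x^2 - 8·x + 6, leaving 0
The remainder is 0, so f(x) = g(x) · h(x) with h(x) = 2 - x. Hence g | f, i.e. f ∈ (g).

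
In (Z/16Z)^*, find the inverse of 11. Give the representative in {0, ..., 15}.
11^(−1) ≡ 3 (mod 16)

Apply the extended Euclidean algorithm to (16, 11), tracking rows (r, s, t) with s·16 + t·11 = r. Each division r_prev = q·r_cur + r_new produces the new row as (previous row) − q·(current row):
  row A: (16, 1, 0)   [1·16 + 0·11 = 16]
  row B: (11, 0, 1)   [0·16 + 1·11 = 11]
  16 = 1·11 + 5   → row C = row A − 1·row B = (5, 1, −1)   [check: 1·16 − 1·11 = 5]
  11 = 2·5 + 1   → row D = row B − 2·row C = (1, −2, 3)   [check: −2·16 + 3·11 = 1]
  5 = 5·1 + 0   → remainder 0, stop. gcd = 1 (last nonzero row D).
The gcd is 1, so 11 is invertible mod 16. The last nonzero row gives −2·16 + 3·11 = 1, so t = 3. So 11^(−1) ≡ 3 (mod 16). Verify: 11 · 3 = 33 ≡ 1 (mod 16). ✓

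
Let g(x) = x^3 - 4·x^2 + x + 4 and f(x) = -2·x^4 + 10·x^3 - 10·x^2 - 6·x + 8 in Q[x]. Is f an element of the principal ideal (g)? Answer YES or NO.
In Q[x] the ideal (g) consists of all multiples of g, so f ∈ (g) iff g | f, i.e. iff the remainder of f on division by g is 0. Divide f by g (g is monic, so eliminate the leading term of the running remainder at each step):
  leading term -2·x^4: subtract (-2·x)·g(x) = -2·x^4 + 8·x^3 - 2·x^2 - 8·x, leaving 2·x^3 - 8·x^2 + 2·x + 8
  leading term 2·x^3: subtract (2)·g(x) = 2·x^3 - 8·x^2 + 2·x + 8, leaving 0
The remainder is 0, so f(x) = g(x) · h(x) with h(x) = 2 - 2·x. Hence g | f, i.e. f ∈ (g).

Final answer: YES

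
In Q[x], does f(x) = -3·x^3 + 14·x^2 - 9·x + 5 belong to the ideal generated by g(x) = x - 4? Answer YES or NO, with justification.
In Q[x] the ideal (g) consists of all multiples of g, so f ∈ (g) iff g | f, i.e. iff the remainder of f on division by g is 0. Divide f by g (g is monic, so eliminate the leading term of the running remainder at each step):
  leading term -3·x^3: subtract (-3·x^2)·g(x) = -3·x^3 + 12·x^2, leaving 2·x^2 - 9·x + 5
  leading term 2·x^2: subtract (2·x)·g(x) = 2·x^2 - 8·x, leaving 5 - x
  leading term -x: subtract (-1)·g(x) = 4 - x, leaving 1
The remainder r(x) = 1 ≠ 0 (and deg r < deg g), so g ∤ f, i.e. f ∉ (g).

Final answer: NO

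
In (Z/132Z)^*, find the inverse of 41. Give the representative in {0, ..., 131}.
Apply the extended Euclidean algorithm to (132, 41), tracking rows (r, s, t) with s·132 + t·41 = r. Each division r_prev = q·r_cur + r_new produces the new row as (previous row) − q·(current row):
  row A: (132, 1, 0)   [1·132 + 0·41 = 132]
  row B: (41, 0, 1)   [0·132 + 1·41 = 41]
  132 = 3·41 + 9   → row C = row A − 3·row B = (9, 1, −3)   [check: 1·132 − 3·41 = 9]
  41 = 4·9 + 5   → row D = row B − 4·row C = (5, −4, 13)   [check: −4·132 + 13·41 = 5]
  9 = 1·5 + 4   → row E = row C − 1·row D = (4, 5, −16)   [check: 5·132 − 16·41 = 4]
  5 = 1·4 + 1   → row F = row D − 1·row E = (1, −9, 29)   [check: −9·132 + 29·41 = 1]
  4 = 4·1 + 0   → remainder 0, stop. gcd = 1 (last nonzero row F).
The gcd is 1, so 41 is invertible mod 132. The last nonzero row gives −9·132 + 29·41 = 1, so t = 29. So 41^(−1) ≡ 29 (mod 132). Verify: 41 · 29 = 1189 ≡ 1 (mod 132). ✓

Final answer: 41^(−1) ≡ 29 (mod 132)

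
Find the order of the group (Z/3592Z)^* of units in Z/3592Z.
|(Z/3592Z)^*| = 1792

(Z/3592Z)^* consists of the classes a with gcd(a, 3592) = 1, so its order is φ(3592). φ is multiplicative, with φ(p^e) = p^e − p^(e−1). Factorise 3592 = 2^3 · 449. Then
  φ(3592) = (2^3 − 2^2) · (449 − 1) = 4 · 448 = 1792.
Thus |(Z/3592Z)^*| = 1792.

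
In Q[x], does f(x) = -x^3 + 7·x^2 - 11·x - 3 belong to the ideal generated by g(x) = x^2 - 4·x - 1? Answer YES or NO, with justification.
YES

In Q[x] the ideal (g) consists of all multiples of g, so f ∈ (g) iff g | f, i.e. iff the remainder of f on division by g is 0. Divide f by g (g is monic, so eliminate the leading term of the running remainder at each step):
  leading term -x^3: subtract (-x)·g(x) = -x^3 + 4·x^2 + x, leaving 3·x^2 - 12·x - 3
  leading term 3·x^2: subtract (3)·g(x) = 3·x^2 - 12·x - 3, leaving 0
The remainder is 0, so f(x) = g(x) · h(x) with h(x) = 3 - x. Hence g | f, i.e. f ∈ (g).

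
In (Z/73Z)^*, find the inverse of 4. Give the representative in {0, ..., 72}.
Apply the extended Euclidean algorithm to (73, 4), tracking rows (r, s, t) with s·73 + t·4 = r. Each division r_prev = q·r_cur + r_new produces the new row as (previous row) − q·(current row):
  row A: (73, 1, 0)   [1·73 + 0·4 = 73]
  row B: (4, 0, 1)   [0·73 + 1·4 = 4]
  73 = 18·4 + 1   → row C = row A − 18·row B = (1, 1, −18)   [check: 1·73 − 18·4 = 1]
  4 = 4·1 + 0   → remainder 0, stop. gcd = 1 (last nonzero row C).
The gcd is 1, so 4 is invertible mod 73. The last nonzero row gives 1·73 − 18·4 = 1, so t = −18. So 4^(−1) ≡ −18 ≡ 55 (mod 73). Verify: 4 · 55 = 220 ≡ 1 (mod 73). ✓

Final answer: 4^(−1) ≡ 55 (mod 73)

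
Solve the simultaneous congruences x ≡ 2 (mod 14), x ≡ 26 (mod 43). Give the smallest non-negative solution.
The moduli 14, 43 are pairwise coprime, so by the CRT there is a unique solution mod 14·43 = 602.
Solve by successive substitution. Start with x ≡ 2 (mod 14).
  Combine with x ≡ 26 (mod 43): write x = 2 + 14·t and require 2 + 14·t ≡ 26 (mod 43), i.e. 14·t ≡ 26 − 2 ≡ 24 (mod 43). Since 14^(−1) ≡ 40 (mod 43), t ≡ 40·24 ≡ 14 (mod 43). So x ≡ 2 + 14·14 = 198 (mod 602).
Unique solution in [0, 602): x = 198.

Final answer: x ≡ 198 (mod 602); the representative in [0, 602) is 198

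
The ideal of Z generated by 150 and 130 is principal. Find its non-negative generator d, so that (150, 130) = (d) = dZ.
In the PID Z, (a, b) is generated by gcd(a, b). Compute gcd(150, 130) with the extended Euclidean algorithm, tracking rows (r, s, t) with s·150 + t·130 = r:
  row A: (150, 1, 0)   [1·150 + 0·130 = 150]
  row B: (130, 0, 1)   [0·150 + 1·130 = 130]
  150 = 1·130 + 20   → row C = row A − 1·row B = (20, 1, −1)   [check: 1·150 − 1·130 = 20]
  130 = 6·20 + 10   → row D = row B − 6·row C = (10, −6, 7)   [check: −6·150 + 7·130 = 10]
  20 = 2·10 + 0   → remainder 0, stop. gcd = 10 (last nonzero row D).
So gcd(150, 130) = 10, with Bézout identity −6·150 + 7·130 = 10. Containment (⊇): the Bézout identity exhibits 10 as an element of (150, 130), giving (10) ⊆ (150, 130). Containment (⊆): since 10 | 150 and 10 | 130 (150 = 10·15, 130 = 10·13), every Z-linear combination of 150 and 130 is divisible by 10, so (150, 130) ⊆ (10). Therefore (150, 130) = (10), d = 10.

Final answer: (150, 130) = (10); d = 10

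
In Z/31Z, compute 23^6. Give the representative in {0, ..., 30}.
8

Use repeated squaring. Binary(6) = 110. Walk through the bits of the exponent 6 left-to-right: at each bit after the leading one, square the running value, then multiply by 23 if the bit is 1 (always reducing mod 31):
  bit 1 = 1 (leading): start with 23.
  bit 2 = 1: square 23^2 = 529 ≡ 2; bit is 1, so multiply 2·23 = 46 ≡ 15 (mod 31).
  bit 3 = 0: square 15^2 = 225 ≡ 8 (mod 31).
Final value: 23^6 ≡ 8 (mod 31).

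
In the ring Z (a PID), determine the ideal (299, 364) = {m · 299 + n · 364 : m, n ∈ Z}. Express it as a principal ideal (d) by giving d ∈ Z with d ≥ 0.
In the PID Z, (a, b) is generated by gcd(a, b). Compute gcd(364, 299) with the extended Euclidean algorithm, tracking rows (r, s, t) with s·364 + t·299 = r:
  row A: (364, 1, 0)   [1·364 + 0·299 = 364]
  row B: (299, 0, 1)   [0·364 + 1·299 = 299]
  364 = 1·299 + 65   → row C = row A − 1·row B = (65, 1, −1)   [check: 1·364 − 1·299 = 65]
  299 = 4·65 + 39   → row D = row B − 4·row C = (39, −4, 5)   [check: −4·364 + 5·299 = 39]
  65 = 1·39 + 26   → row E = row C − 1·row D = (26, 5, −6)   [check: 5·364 − 6·299 = 26]
  39 = 1·26 + 13   → row F = row D − 1·row E = (13, −9, 11)   [check: −9·364 + 11·299 = 13]
  26 = 2·13 + 0   → remainder 0, stop. gcd = 13 (last nonzero row F).
So gcd(299, 364) = 13, with Bézout identity −9·364 + 11·299 = 13. Containment (⊇): the Bézout identity exhibits 13 as an element of (299, 364), giving (13) ⊆ (299, 364). Containment (⊆): since 13 | 299 and 13 | 364 (299 = 13·23, 364 = 13·28), every Z-linear combination of 299 and 364 is divisible by 13, so (299, 364) ⊆ (13). Therefore (299, 364) = (13), d = 13.

Final answer: (299, 364) = (13); d = 13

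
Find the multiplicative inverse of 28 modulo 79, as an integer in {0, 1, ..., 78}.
28^(−1) ≡ 48 (mod 79)

Apply the extended Euclidean algorithm to (79, 28), tracking rows (r, s, t) with s·79 + t·28 = r. Each division r_prev = q·r_cur + r_new produces the new row as (previous row) − q·(current row):
  row A: (79, 1, 0)   [1·79 + 0·28 = 79]
  row B: (28, 0, 1)   [0·79 + 1·28 = 28]
  79 = 2·28 + 23   → row C = row A − 2·row B = (23, 1, −2)   [check: 1·79 − 2·28 = 23]
  28 = 1·23 + 5   → row D = row B − 1·row C = (5, −1, 3)   [check: −1·79 + 3·28 = 5]
  23 = 4·5 + 3   → row E = row C − 4·row D = (3, 5, −14)   [check: 5·79 − 14·28 = 3]
  5 = 1·3 + 2   → row F = row D − 1·row E = (2, −6, 17)   [check: −6·79 + 17·28 = 2]
  3 = 1·2 + 1   → row G = row E − 1·row F = (1, 11, −31)   [check: 11·79 − 31·28 = 1]
  2 = 2·1 + 0   → remainder 0, stop. gcd = 1 (last nonzero row G).
The gcd is 1, so 28 is invertible mod 79. The last nonzero row gives 11·79 − 31·28 = 1, so t = −31. So 28^(−1) ≡ −31 ≡ 48 (mod 79). Verify: 28 · 48 = 1344 ≡ 1 (mod 79). ✓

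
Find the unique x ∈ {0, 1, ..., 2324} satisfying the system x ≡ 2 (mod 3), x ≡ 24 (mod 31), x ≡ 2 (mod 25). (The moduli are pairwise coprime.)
The moduli 3, 31, 25 are pairwise coprime, so by the CRT there is a unique solution mod 3·31·25 = 2325.
Solve by successive substitution. Start with x ≡ 2 (mod 3).
  Combine with x ≡ 24 (mod 31): write x = 2 + 3·t and require 2 + 3·t ≡ 24 (mod 31), i.e. 3·t ≡ 24 − 2 ≡ 22 (mod 31). Since 3^(−1) ≡ 21 (mod 31), t ≡ 21·22 ≡ 28 (mod 31). So x ≡ 2 + 3·28 = 86 (mod 93).
  Combine with x ≡ 2 (mod 25): write x = 86 + 93·t and require 86 + 93·t ≡ 2 (mod 25), i.e. 93·t ≡ 2 − 86 ≡ 16 (mod 25). Since 93^(−1) ≡ 7 (mod 25) (93 ≡ 18 (mod 25)), t ≡ 7·16 ≡ 12 (mod 25). So x ≡ 86 + 93·12 = 1202 (mod 2325).
Unique solution in [0, 2325): x = 1202.

Final answer: x ≡ 1202 (mod 2325); the representative in [0, 2325) is 1202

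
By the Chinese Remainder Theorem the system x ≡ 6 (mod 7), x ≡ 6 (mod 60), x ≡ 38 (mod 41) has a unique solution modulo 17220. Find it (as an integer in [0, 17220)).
x ≡ 15126 (mod 17220); the representative in [0, 17220) is 15126

The moduli 7, 60, 41 are pairwise coprime, so by the CRT there is a unique solution mod 7·60·41 = 17220.
Solve by successive substitution. Start with x ≡ 6 (mod 7).
  Combine with x ≡ 6 (mod 60): write x = 6 + 7·t and require 6 + 7·t ≡ 6 (mod 60), i.e. 7·t ≡ 6 − 6 ≡ 0 (mod 60). Since 7^(−1) ≡ 43 (mod 60), t ≡ 43·0 ≡ 0 (mod 60). So x ≡ 6 + 7·0 = 6 (mod 420).
  Combine with x ≡ 38 (mod 41): write x = 6 + 420·t and require 6 + 420·t ≡ 38 (mod 41), i.e. 420·t ≡ 38 − 6 ≡ 32 (mod 41). Since 420^(−1) ≡ 37 (mod 41) (420 ≡ 10 (mod 41)), t ≡ 37·32 ≡ 36 (mod 41). So x ≡ 6 + 420·36 = 15126 (mod 17220).
Unique solution in [0, 17220): x = 15126.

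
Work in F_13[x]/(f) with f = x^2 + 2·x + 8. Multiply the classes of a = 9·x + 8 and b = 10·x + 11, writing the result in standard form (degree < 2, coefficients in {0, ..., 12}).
a · b ≡ 12·x + 5 (mod f(x))

Multiply as integer polynomials: a · b = 90·x^2 + 179·x + 88. Reducing coefficients mod 13: a · b ≡ 12·x^2 + 10·x + 10. Now divide by f(x) = x^2 + 2·x + 8 in F_13[x], eliminating the leading term at each step:
  leading term 12·x^2: subtract (12)·f(x) = 12·x^2 + 11·x + 5, leaving 12·x + 5 (coefficients mod 13)
The degree is now < 2, so this is the remainder. Hence a · b ≡ 12·x + 5 in F_13[x]/(f).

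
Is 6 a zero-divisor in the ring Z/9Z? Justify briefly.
gcd(6, 9) = 3 > 1, so 6 is not a unit in Z/9Z. In Z/nZ every nonzero non-unit is a zero-divisor: explicitly, take b = 9/gcd = 3 ≠ 0 (mod 9); then 6·3 = 18 = 2·9, i.e. 6·3 ≡ 0 (mod 9). So 6 is a zero-divisor.

Final answer: YES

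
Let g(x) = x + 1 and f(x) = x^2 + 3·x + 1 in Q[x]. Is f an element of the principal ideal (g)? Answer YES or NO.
NO

In Q[x] the ideal (g) consists of all multiples of g, so f ∈ (g) iff g | f, i.e. iff the remainder of f on division by g is 0. Divide f by g (g is monic, so eliminate the leading term of the running remainder at each step):
  leading term x^2: subtract (x)·g(x) = x^2 + x, leaving 2·x + 1
  leading term 2·x: subtract (2)·g(x) = 2·x + 2, leaving -1
The remainder r(x) = -1 ≠ 0 (and deg r < deg g), so g ∤ f, i.e. f ∉ (g).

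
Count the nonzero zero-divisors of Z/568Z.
In Z/568Z each nonzero element is either a unit (gcd with 568 is 1) or a zero-divisor (gcd > 1). The number of units is φ(568): factorise 568 = 2^3 · 71, so φ(568) = (2^3 − 2^2) · (71 − 1) = 4 · 70 = 280. The nonzero elements number 568 − 1 = 567. Hence the nonzero zero-divisors number 567 − 280 = 287.

Final answer: Z/568Z has 287 nonzero zero-divisors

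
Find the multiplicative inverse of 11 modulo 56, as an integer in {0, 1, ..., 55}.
11^(−1) ≡ 51 (mod 56)

Apply the extended Euclidean algorithm to (56, 11), tracking rows (r, s, t) with s·56 + t·11 = r. Each division r_prev = q·r_cur + r_new produces the new row as (previous row) − q·(current row):
  row A: (56, 1, 0)   [1·56 + 0·11 = 56]
  row B: (11, 0, 1)   [0·56 + 1·11 = 11]
  56 = 5·11 + 1   → row C = row A − 5·row B = (1, 1, −5)   [check: 1·56 − 5·11 = 1]
  11 = 11·1 + 0   → remainder 0, stop. gcd = 1 (last nonzero row C).
The gcd is 1, so 11 is invertible mod 56. The last nonzero row gives 1·56 − 5·11 = 1, so t = −5. So 11^(−1) ≡ −5 ≡ 51 (mod 56). Verify: 11 · 51 = 561 ≡ 1 (mod 56). ✓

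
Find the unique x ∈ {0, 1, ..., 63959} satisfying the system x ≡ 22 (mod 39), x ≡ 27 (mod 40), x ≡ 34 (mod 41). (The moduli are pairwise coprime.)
The moduli 39, 40, 41 are pairwise coprime, so by the CRT there is a unique solution mod 39·40·41 = 63960.
Solve by successive substitution. Start with x ≡ 22 (mod 39).
  Combine with x ≡ 27 (mod 40): write x = 22 + 39·t and require 22 + 39·t ≡ 27 (mod 40), i.e. 39·t ≡ 27 − 22 ≡ 5 (mod 40). Since 39^(−1) ≡ 39 (mod 40), t ≡ 39·5 ≡ 35 (mod 40). So x ≡ 22 + 39·35 = 1387 (mod 1560).
  Combine with x ≡ 34 (mod 41): write x = 1387 + 1560·t and require 1387 + 1560·t ≡ 34 (mod 41), i.e. 1560·t ≡ 34 − 1387 ≡ 0 (mod 41). Since 1560^(−1) ≡ 21 (mod 41) (1560 ≡ 2 (mod 41)), t ≡ 21·0 ≡ 0 (mod 41). So x ≡ 1387 + 1560·0 = 1387 (mod 63960).
Unique solution in [0, 63960): x = 1387.

Final answer: x ≡ 1387 (mod 63960); the representative in [0, 63960) is 1387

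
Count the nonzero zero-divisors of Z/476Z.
In Z/476Z each nonzero element is either a unit (gcd with 476 is 1) or a zero-divisor (gcd > 1). The number of units is φ(476): factorise 476 = 2^2 · 7 · 17, so φ(476) = (2^2 − 2^1) · (7 − 1) · (17 − 1) = 2 · 6 · 16 = 192. The nonzero elements number 476 − 1 = 475. Hence the nonzero zero-divisors number 475 − 192 = 283.

Final answer: Z/476Z has 283 nonzero zero-divisors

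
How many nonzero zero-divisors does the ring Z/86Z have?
In Z/86Z each nonzero element is either a unit (gcd with 86 is 1) or a zero-divisor (gcd > 1). The number of units is φ(86): factorise 86 = 2 · 43, so φ(86) = (2 − 1) · (43 − 1) = 1 · 42 = 42. The nonzero elements number 86 − 1 = 85. Hence the nonzero zero-divisors number 85 − 42 = 43.

Final answer: Z/86Z has 43 nonzero zero-divisors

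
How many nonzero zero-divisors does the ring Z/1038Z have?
Z/1038Z has 693 nonzero zero-divisors

In Z/1038Z each nonzero element is either a unit (gcd with 1038 is 1) or a zero-divisor (gcd > 1). The number of units is φ(1038): factorise 1038 = 2 · 3 · 173, so φ(1038) = (2 − 1) · (3 − 1) · (173 − 1) = 1 · 2 · 172 = 344. The nonzero elements number 1038 − 1 = 1037. Hence the nonzero zero-divisors number 1037 − 344 = 693.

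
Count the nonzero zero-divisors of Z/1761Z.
In Z/1761Z each nonzero element is either a unit (gcd with 1761 is 1) or a zero-divisor (gcd > 1). The number of units is φ(1761): factorise 1761 = 3 · 587, so φ(1761) = (3 − 1) · (587 − 1) = 2 · 586 = 1172. The nonzero elements number 1761 − 1 = 1760. Hence the nonzero zero-divisors number 1760 − 1172 = 588.

Final answer: Z/1761Z has 588 nonzero zero-divisors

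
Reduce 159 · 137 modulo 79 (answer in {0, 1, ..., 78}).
58

Reduce the factors first: 159 ≡ 1, 137 ≡ 58 (mod 79), so 159 · 137 ≡ 1 · 58 (mod 79). 1 · 58 = 58. Dividing by 79: 58 = 0·79 + 58. So (159 · 137) mod 79 = 58.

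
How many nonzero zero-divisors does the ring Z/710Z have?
Z/710Z has 429 nonzero zero-divisors

In Z/710Z each nonzero element is either a unit (gcd with 710 is 1) or a zero-divisor (gcd > 1). The number of units is φ(710): factorise 710 = 2 · 5 · 71, so φ(710) = (2 − 1) · (5 − 1) · (71 − 1) = 1 · 4 · 70 = 280. The nonzero elements number 710 − 1 = 709. Hence the nonzero zero-divisors number 709 − 280 = 429.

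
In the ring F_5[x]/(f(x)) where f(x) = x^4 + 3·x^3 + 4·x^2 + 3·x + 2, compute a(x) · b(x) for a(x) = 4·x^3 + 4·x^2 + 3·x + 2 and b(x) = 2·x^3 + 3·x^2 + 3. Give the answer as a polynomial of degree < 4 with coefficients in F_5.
Multiply as integer polynomials: a · b = 8·x^6 + 20·x^5 + 18·x^4 + 25·x^3 + 18·x^2 + 9·x + 6. Reducing coefficients mod 5: a · b ≡ 3·x^6 + 3·x^4 + 3·x^2 + 4·x + 1. Now divide by f(x) = x^4 + 3·x^3 + 4·x^2 + 3·x + 2 in F_5[x], eliminating the leading term at each step:
  leading term 3·x^6: subtract (3·x^2)·f(x) = 3·x^6 + 4·x^5 + 2·x^4 + 4·x^3 + x^2, leaving x^5 + x^4 + x^3 + 2·x^2 + 4·x + 1 (coefficients mod 5)
  leading term x^5: subtract (x)·f(x) = x^5 + 3·x^4 + 4·x^3 + 3·x^2 + 2·x, leaving 3·x^4 + 2·x^3 + 4·x^2 + 2·x + 1 (coefficients mod 5)
  leading term 3·x^4: subtract (3)·f(x) = 3·x^4 + 4·x^3 + 2·x^2 + 4·x + 1, leaving 3·x^3 + 2·x^2 + 3·x (coefficients mod 5)
The degree is now < 4, so this is the remainder. Hence a · b ≡ 3·x^3 + 2·x^2 + 3·x in F_5[x]/(f).

Final answer: a · b ≡ 3·x^3 + 2·x^2 + 3·x (mod f(x))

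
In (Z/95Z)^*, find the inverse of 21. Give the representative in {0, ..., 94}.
Apply the extended Euclidean algorithm to (95, 21), tracking rows (r, s, t) with s·95 + t·21 = r. Each division r_prev = q·r_cur + r_new produces the new row as (previous row) − q·(current row):
  row A: (95, 1, 0)   [1·95 + 0·21 = 95]
  row B: (21, 0, 1)   [0·95 + 1·21 = 21]
  95 = 4·21 + 11   → row C = row A − 4·row B = (11, 1, −4)   [check: 1·95 − 4·21 = 11]
  21 = 1·11 + 10   → row D = row B − 1·row C = (10, −1, 5)   [check: −1·95 + 5·21 = 10]
  11 = 1·10 + 1   → row E = row C − 1·row D = (1, 2, −9)   [check: 2·95 − 9·21 = 1]
  10 = 10·1 + 0   → remainder 0, stop. gcd = 1 (last nonzero row E).
The gcd is 1, so 21 is invertible mod 95. The last nonzero row gives 2·95 − 9·21 = 1, so t = −9. So 21^(−1) ≡ −9 ≡ 86 (mod 95). Verify: 21 · 86 = 1806 ≡ 1 (mod 95). ✓

Final answer: 21^(−1) ≡ 86 (mod 95)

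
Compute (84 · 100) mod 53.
Reduce the factors first: 84 ≡ 31, 100 ≡ 47 (mod 53), so 84 · 100 ≡ 31 · 47 (mod 53). 31 · 47 = 1457. Dividing by 53: 1457 = 27·53 + 26. So (84 · 100) mod 53 = 26.

Final answer: 26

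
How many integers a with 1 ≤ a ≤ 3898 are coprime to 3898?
The number of a ∈ {1, ..., 3898} with gcd(a, 3898) = 1 is by definition Euler's totient φ(3898). φ is multiplicative, with φ(p^e) = p^e − p^(e−1). Factorise 3898 = 2 · 1949. Then
  φ(3898) = (2 − 1) · (1949 − 1) = 1 · 1948 = 1948.
So there are 1948 such integers.

Final answer: 1948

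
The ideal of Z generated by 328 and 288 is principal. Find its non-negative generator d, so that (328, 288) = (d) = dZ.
In the PID Z, (a, b) is generated by gcd(a, b). Compute gcd(328, 288) with the extended Euclidean algorithm, tracking rows (r, s, t) with s·328 + t·288 = r:
  row A: (328, 1, 0)   [1·328 + 0·288 = 328]
  row B: (288, 0, 1)   [0·328 + 1·288 = 288]
  328 = 1·288 + 40   → row C = row A − 1·row B = (40, 1, −1)   [check: 1·328 − 1·288 = 40]
  288 = 7·40 + 8   → row D = row B − 7·row C = (8, −7, 8)   [check: −7·328 + 8·288 = 8]
  40 = 5·8 + 0   → remainder 0, stop. gcd = 8 (last nonzero row D).
So gcd(328, 288) = 8, with Bézout identity −7·328 + 8·288 = 8. Containment (⊇): the Bézout identity exhibits 8 as an element of (328, 288), giving (8) ⊆ (328, 288). Containment (⊆): since 8 | 328 and 8 | 288 (328 = 8·41, 288 = 8·36), every Z-linear combination of 328 and 288 is divisible by 8, so (328, 288) ⊆ (8). Therefore (328, 288) = (8), d = 8.

Final answer: (328, 288) = (8); d = 8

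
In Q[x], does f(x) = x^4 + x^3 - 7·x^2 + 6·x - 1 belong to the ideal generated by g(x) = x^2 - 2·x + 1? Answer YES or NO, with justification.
In Q[x] the ideal (g) consists of all multiples of g, so f ∈ (g) iff g | f, i.e. iff the remainder of f on division by g is 0. Divide f by g (g is monic, so eliminate the leading term of the running remainder at each step):
  leading term x^4: subtract (x^2)·g(x) = x^4 - 2·x^3 + x^2, leaving 3·x^3 - 8·x^2 + 6·x - 1
  leading term 3·x^3: subtract (3·x)·g(x) = 3·x^3 - 6·x^2 + 3·x, leaving -2·x^2 + 3·x - 1
  leading term -2·x^2: subtract (-2)·g(x) = -2·x^2 + 4·x - 2, leaving 1 - x
The remainder r(x) = 1 - x ≠ 0 (and deg r < deg g), so g ∤ f, i.e. f ∉ (g).

Final answer: NO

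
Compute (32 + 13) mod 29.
Reduce the summands first: 32 ≡ 3 (mod 29), so 32 + 13 ≡ 3 + 13 (mod 29). 3 + 13 = 16; 16 = 0·29 + 16, so (32 + 13) mod 29 = 16.

Final answer: 16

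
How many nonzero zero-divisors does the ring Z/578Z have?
In Z/578Z each nonzero element is either a unit (gcd with 578 is 1) or a zero-divisor (gcd > 1). The number of units is φ(578): factorise 578 = 2 · 17^2, so φ(578) = (2 − 1) · (17^2 − 17^1) = 1 · 272 = 272. The nonzero elements number 578 − 1 = 577. Hence the nonzero zero-divisors number 577 − 272 = 305.

Final answer: Z/578Z has 305 nonzero zero-divisors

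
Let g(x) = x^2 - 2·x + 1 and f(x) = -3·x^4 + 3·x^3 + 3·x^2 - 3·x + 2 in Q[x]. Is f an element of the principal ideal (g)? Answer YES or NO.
NO

In Q[x] the ideal (g) consists of all multiples of g, so f ∈ (g) iff g | f, i.e. iff the remainder of f on division by g is 0. Divide f by g (g is monic, so eliminate the leading term of the running remainder at each step):
  leading term -3·x^4: subtract (-3·x^2)·g(x) = -3·x^4 + 6·x^3 - 3·x^2, leaving -3·x^3 + 6·x^2 - 3·x + 2
  leading term -3·x^3: subtract (-3·x)·g(x) = -3·x^3 + 6·x^2 - 3·x, leaving 2
The remainder r(x) = 2 ≠ 0 (and deg r < deg g), so g ∤ f, i.e. f ∉ (g).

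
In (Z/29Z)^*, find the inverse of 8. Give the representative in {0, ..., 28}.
Apply the extended Euclidean algorithm to (29, 8), tracking rows (r, s, t) with s·29 + t·8 = r. Each division r_prev = q·r_cur + r_new produces the new row as (previous row) − q·(current row):
  row A: (29, 1, 0)   [1·29 + 0·8 = 29]
  row B: (8, 0, 1)   [0·29 + 1·8 = 8]
  29 = 3·8 + 5   → row C = row A − 3·row B = (5, 1, −3)   [check: 1·29 − 3·8 = 5]
  8 = 1·5 + 3   → row D = row B − 1·row C = (3, −1, 4)   [check: −1·29 + 4·8 = 3]
  5 = 1·3 + 2   → row E = row C − 1·row D = (2, 2, −7)   [check: 2·29 − 7·8 = 2]
  3 = 1·2 + 1   → row F = row D − 1·row E = (1, −3, 11)   [check: −3·29 + 11·8 = 1]
  2 = 2·1 + 0   → remainder 0, stop. gcd = 1 (last nonzero row F).
The gcd is 1, so 8 is invertible mod 29. The last nonzero row gives −3·29 + 11·8 = 1, so t = 11. So 8^(−1) ≡ 11 (mod 29). Verify: 8 · 11 = 88 ≡ 1 (mod 29). ✓

Final answer: 8^(−1) ≡ 11 (mod 29)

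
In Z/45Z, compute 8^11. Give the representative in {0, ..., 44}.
Use repeated squaring. Binary(11) = 1011. Walk through the bits of the exponent 11 left-to-right: at each bit after the leading one, square the running value, then multiply by 8 if the bit is 1 (always reducing mod 45):
  bit 1 = 1 (leading): start with 8.
  bit 2 = 0: square 8^2 = 64 ≡ 19 (mod 45).
  bit 3 = 1: square 19^2 = 361 ≡ 1; bit is 1, so multiply 1·8 = 8 (mod 45).
  bit 4 = 1: square 8^2 = 64 ≡ 19; bit is 1, so multiply 19·8 = 152 ≡ 17 (mod 45).
Final value: 8^11 ≡ 17 (mod 45).

Final answer: 17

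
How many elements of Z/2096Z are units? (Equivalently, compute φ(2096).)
An element a ∈ Z/2096Z is a unit iff gcd(a, 2096) = 1, so the number of units is φ(2096). φ is multiplicative, with φ(p^e) = p^e − p^(e−1). Factorise 2096 = 2^4 · 131. Then
  φ(2096) = (2^4 − 2^3) · (131 − 1) = 8 · 130 = 1040.

Final answer: Z/2096Z has φ(2096) = 1040 units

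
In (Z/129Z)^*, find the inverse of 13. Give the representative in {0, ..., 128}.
Apply the extended Euclidean algorithm to (129, 13), tracking rows (r, s, t) with s·129 + t·13 = r. Each division r_prev = q·r_cur + r_new produces the new row as (previous row) − q·(current row):
  row A: (129, 1, 0)   [1·129 + 0·13 = 129]
  row B: (13, 0, 1)   [0·129 + 1·13 = 13]
  129 = 9·13 + 12   → row C = row A − 9·row B = (12, 1, −9)   [check: 1·129 − 9·13 = 12]
  13 = 1·12 + 1   → row D = row B − 1·row C = (1, −1, 10)   [check: −1·129 + 10·13 = 1]
  12 = 12·1 + 0   → remainder 0, stop. gcd = 1 (last nonzero row D).
The gcd is 1, so 13 is invertible mod 129. The last nonzero row gives −1·129 + 10·13 = 1, so t = 10. So 13^(−1) ≡ 10 (mod 129). Verify: 13 · 10 = 130 ≡ 1 (mod 129). ✓

Final answer: 13^(−1) ≡ 10 (mod 129)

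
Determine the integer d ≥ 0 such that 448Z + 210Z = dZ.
(448, 210) = (14); d = 14

In the PID Z, (a, b) is generated by gcd(a, b). Compute gcd(448, 210) with the extended Euclidean algorithm, tracking rows (r, s, t) with s·448 + t·210 = r:
  row A: (448, 1, 0)   [1·448 + 0·210 = 448]
  row B: (210, 0, 1)   [0·448 + 1·210 = 210]
  448 = 2·210 + 28   → row C = row A − 2·row B = (28, 1, −2)   [check: 1·448 − 2·210 = 28]
  210 = 7·28 + 14   → row D = row B − 7·row C = (14, −7, 15)   [check: −7·448 + 15·210 = 14]
  28 = 2·14 + 0   → remainder 0, stop. gcd = 14 (last nonzero row D).
So gcd(448, 210) = 14, with Bézout identity −7·448 + 15·210 = 14. Containment (⊇): the Bézout identity exhibits 14 as an element of (448, 210), giving (14) ⊆ (448, 210). Containment (⊆): since 14 | 448 and 14 | 210 (448 = 14·32, 210 = 14·15), every Z-linear combination of 448 and 210 is divisible by 14, so (448, 210) ⊆ (14). Therefore (448, 210) = (14), d = 14.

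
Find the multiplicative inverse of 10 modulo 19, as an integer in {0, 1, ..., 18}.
10^(−1) ≡ 2 (mod 19)

Apply the extended Euclidean algorithm to (19, 10), tracking rows (r, s, t) with s·19 + t·10 = r. Each division r_prev = q·r_cur + r_new produces the new row as (previous row) − q·(current row):
  row A: (19, 1, 0)   [1·19 + 0·10 = 19]
  row B: (10, 0, 1)   [0·19 + 1·10 = 10]
  19 = 1·10 + 9   → row C = row A − 1·row B = (9, 1, −1)   [check: 1·19 − 1·10 = 9]
  10 = 1·9 + 1   → row D = row B − 1·row C = (1, −1, 2)   [check: −1·19 + 2·10 = 1]
  9 = 9·1 + 0   → remainder 0, stop. gcd = 1 (last nonzero row D).
The gcd is 1, so 10 is invertible mod 19. The last nonzero row gives −1·19 + 2·10 = 1, so t = 2. So 10^(−1) ≡ 2 (mod 19). Verify: 10 · 2 = 20 ≡ 1 (mod 19). ✓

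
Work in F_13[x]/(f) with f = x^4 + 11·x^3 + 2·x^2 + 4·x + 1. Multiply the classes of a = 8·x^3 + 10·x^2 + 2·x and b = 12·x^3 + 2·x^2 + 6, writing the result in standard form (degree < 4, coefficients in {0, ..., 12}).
Multiply as integer polynomials: a · b = 96·x^6 + 136·x^5 + 44·x^4 + 52·x^3 + 60·x^2 + 12·x. Reducing coefficients mod 13: a · b ≡ 5·x^6 + 6·x^5 + 5·x^4 + 8·x^2 + 12·x. Now divide by f(x) = x^4 + 11·x^3 + 2·x^2 + 4·x + 1 in F_13[x], eliminating the leading term at each step:
  leading term 5·x^6: subtract (5·x^2)·f(x) = 5·x^6 + 3·x^5 + 10·x^4 + 7·x^3 + 5·x^2, leaving 3·x^5 + 8·x^4 + 6·x^3 + 3·x^2 + 12·x (coefficients mod 13)
  leading term 3·x^5: subtract (3·x)·f(x) = 3·x^5 + 7·x^4 + 6·x^3 + 12·x^2 + 3·x, leaving x^4 + 4·x^2 + 9·x (coefficients mod 13)
  leading term x^4: subtract (1)·f(x) = x^4 + 11·x^3 + 2·x^2 + 4·x + 1, leaving 2·x^3 + 2·x^2 + 5·x + 12 (coefficients mod 13)
The degree is now < 4, so this is the remainder. Hence a · b ≡ 2·x^3 + 2·x^2 + 5·x + 12 in F_13[x]/(f).

Final answer: a · b ≡ 2·x^3 + 2·x^2 + 5·x + 12 (mod f(x))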